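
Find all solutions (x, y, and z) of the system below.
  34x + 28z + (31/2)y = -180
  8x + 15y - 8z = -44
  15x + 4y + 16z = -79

infinitely many solutions

Row-reduce:
R1 ← R1 / (34).
R2 ← R2 − 8·R1.
R3 ← R3 − 15·R1.
R2 ← R2 / (193/17).
R1 ← R1 − 31/68·R2.
R3 ← R3 + 193/68·R2.
Rank is 2 with 3 unknowns, leaving z free.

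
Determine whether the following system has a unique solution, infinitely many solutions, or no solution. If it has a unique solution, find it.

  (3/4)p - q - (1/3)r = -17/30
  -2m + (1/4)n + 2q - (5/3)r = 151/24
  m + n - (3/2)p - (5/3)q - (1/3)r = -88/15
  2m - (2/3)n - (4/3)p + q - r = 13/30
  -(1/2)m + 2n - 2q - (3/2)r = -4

Row-reduce the augmented matrix:
Swap R1 and R2.
R1 ← R1 / (-2).
R3 ← R3 − 1·R1.
R4 ← R4 − 2·R1.
R5 ← R5 + 1/2·R1.
Swap R2 and R3.
R2 ← R2 / (9/8).
R1 ← R1 + 1/8·R2.
R4 ← R4 + 5/12·R2.
R5 ← R5 − 31/16·R2.
R3 ← R3 / (3/4).
R1 ← R1 + 1/6·R3.
R2 ← R2 + 4/3·R3.
R4 ← R4 + 17/9·R3.
R5 ← R5 − 31/12·R3.
R4 ← R4 / (19/81).
R1 ← R1 + 35/27·R4.
R2 ← R2 + 64/27·R4.
R3 ← R3 + 4/3·R4.
R5 ← R5 − 113/54·R4.
R5 ← R5 / (12725/342).
R1 ← R1 + 3614/171·R5.
R2 ← R2 + 7084/171·R5.
R3 ← R3 + 3904/171·R5.
R4 ← R4 + 319/19·R5.
Reading off the reduced rows gives m = -1, n = -3/2, p = 4/5, q = 3/2, r = -1.

m = -1, n = -3/2, p = 4/5, q = 3/2, r = -1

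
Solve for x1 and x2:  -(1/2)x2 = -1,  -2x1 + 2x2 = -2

x1 = 3, x2 = 2

Row-reduce the augmented matrix:
Swap R1 and R2.
R1 ← R1 / (-2).
R2 ← R2 / (-1/2).
R1 ← R1 + 1·R2.
Reading off the reduced rows gives x1 = 3, x2 = 2.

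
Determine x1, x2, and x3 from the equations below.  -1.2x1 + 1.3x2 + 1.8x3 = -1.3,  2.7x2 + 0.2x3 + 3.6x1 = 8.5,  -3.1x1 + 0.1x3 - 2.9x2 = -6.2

x1 = 3, x2 = -1, x3 = 2

Row-reduce the augmented matrix:
R1 ← R1 / (-6/5).
R2 ← R2 − 18/5·R1.
R3 ← R3 + 31/10·R1.
R2 ← R2 / (33/5).
R1 ← R1 + 13/12·R2.
R3 ← R3 + 751/120·R2.
R3 ← R3 / (301/396).
R1 ← R1 + 115/198·R3.
R2 ← R2 − 28/33·R3.
Reading off the reduced rows gives x1 = 3, x2 = -1, x3 = 2.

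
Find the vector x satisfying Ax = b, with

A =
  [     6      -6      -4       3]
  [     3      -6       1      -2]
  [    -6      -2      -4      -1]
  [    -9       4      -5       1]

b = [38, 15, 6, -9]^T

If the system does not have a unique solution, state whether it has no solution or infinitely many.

infinitely many solutions

Row-reduce:
R1 ← R1 / (6).
R2 ← R2 − 3·R1.
R3 ← R3 + 6·R1.
R4 ← R4 + 9·R1.
R2 ← R2 / (-3).
R1 ← R1 + 1·R2.
R3 ← R3 + 8·R2.
R4 ← R4 + 5·R2.
R3 ← R3 / (-16).
R1 ← R1 + 5/3·R3.
R2 ← R2 + 1·R3.
R4 ← R4 + 16·R3.
Rank is 3 with 4 unknowns, leaving x_4 free.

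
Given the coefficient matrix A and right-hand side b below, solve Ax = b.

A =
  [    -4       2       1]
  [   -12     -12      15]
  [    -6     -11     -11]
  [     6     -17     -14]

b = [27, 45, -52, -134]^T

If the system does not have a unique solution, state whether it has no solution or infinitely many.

no solution

Row-reduce:
R1 ← R1 / (-4).
R2 ← R2 + 12·R1.
R3 ← R3 + 6·R1.
R4 ← R4 − 6·R1.
R2 ← R2 / (-18).
R1 ← R1 + 1/2·R2.
R3 ← R3 + 14·R2.
R4 ← R4 + 14·R2.
R3 ← R3 / (-131/6).
R1 ← R1 + 7/12·R3.
R2 ← R2 + 2/3·R3.
R4 ← R4 + 131/6·R3.
Row 4 reduces to 0 = -1, a contradiction. The system is inconsistent.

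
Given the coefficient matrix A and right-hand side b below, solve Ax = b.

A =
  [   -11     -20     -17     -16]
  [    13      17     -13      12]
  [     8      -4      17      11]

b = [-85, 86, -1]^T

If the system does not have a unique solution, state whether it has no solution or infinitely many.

Row-reduce:
R1 ← R1 / (-11).
R2 ← R2 − 13·R1.
R3 ← R3 − 8·R1.
R2 ← R2 / (-73/11).
R1 ← R1 − 20/11·R2.
R3 ← R3 + 204/11·R2.
R3 ← R3 / (7089/73).
R1 ← R1 + 549/73·R3.
R2 ← R2 − 364/73·R3.
Rank is 3 with 4 unknowns, leaving x_4 free.

infinitely many solutions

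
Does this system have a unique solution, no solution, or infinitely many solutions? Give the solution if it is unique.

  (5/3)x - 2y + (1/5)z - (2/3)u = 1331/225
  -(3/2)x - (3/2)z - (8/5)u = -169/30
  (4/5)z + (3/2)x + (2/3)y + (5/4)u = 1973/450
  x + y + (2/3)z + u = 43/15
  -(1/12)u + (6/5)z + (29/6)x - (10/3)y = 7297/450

Row-reduce the augmented matrix:
R1 ← R1 / (5/3).
R2 ← R2 + 3/2·R1.
R3 ← R3 − 3/2·R1.
R4 ← R4 − 1·R1.
R5 ← R5 − 29/6·R1.
R2 ← R2 / (-9/5).
R1 ← R1 + 6/5·R2.
R3 ← R3 − 37/15·R2.
R4 ← R4 − 11/5·R2.
R5 ← R5 − 37/15·R2.
R3 ← R3 / (-107/90).
R1 ← R1 − 1·R3.
R2 ← R2 − 11/15·R3.
R4 ← R4 + 16/15·R3.
R5 ← R5 + 107/90·R3.
R4 ← R4 / (-1174/4815).
R1 ← R1 − 93/1070·R4.
R2 ← R2 − 539/1070·R4.
R3 ← R3 − 629/642·R4.
R5 reduces to 0 = 0, so the extra equation is consistent.
Reading off the reduced rows gives x = 8/3, y = -1/3, z = 9/5, u = -2/3.

x = 8/3, y = -1/3, z = 9/5, u = -2/3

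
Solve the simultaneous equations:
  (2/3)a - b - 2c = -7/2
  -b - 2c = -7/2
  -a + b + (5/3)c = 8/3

Row-reduce the augmented matrix:
R1 ← R1 / (2/3).
R3 ← R3 + 1·R1.
R2 ← R2 / (-1).
R1 ← R1 + 3/2·R2.
R3 ← R3 + 1/2·R2.
R3 ← R3 / (-1/3).
R2 ← R2 − 2·R3.
Reading off the reduced rows gives a = 0, b = -3/2, c = 5/2.

a = 0, b = -3/2, c = 5/2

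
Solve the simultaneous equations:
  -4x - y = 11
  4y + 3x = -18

Row-reduce the augmented matrix:
R1 ← R1 / (-4).
R2 ← R2 − 3·R1.
R2 ← R2 / (13/4).
R1 ← R1 − 1/4·R2.
Reading off the reduced rows gives x = -2, y = -3.

x = -2, y = -3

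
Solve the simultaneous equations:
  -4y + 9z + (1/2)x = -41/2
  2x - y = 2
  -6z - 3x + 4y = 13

Row-reduce:
R1 ← R1 / (1/2).
R2 ← R2 − 2·R1.
R3 ← R3 + 3·R1.
R2 ← R2 / (15).
R1 ← R1 + 8·R2.
R3 ← R3 + 20·R2.
Row 3 reduces to 0 = 2, a contradiction. The system is inconsistent.

no solution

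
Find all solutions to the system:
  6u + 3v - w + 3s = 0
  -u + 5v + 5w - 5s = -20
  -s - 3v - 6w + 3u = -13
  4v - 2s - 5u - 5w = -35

Row-reduce the augmented matrix:
R1 ← R1 / (6).
R2 ← R2 + 1·R1.
R3 ← R3 − 3·R1.
R4 ← R4 + 5·R1.
R2 ← R2 / (11/2).
R1 ← R1 − 1/2·R2.
R3 ← R3 + 9/2·R2.
R4 ← R4 − 13/2·R2.
R3 ← R3 / (-17/11).
R1 ← R1 + 20/33·R3.
R2 ← R2 − 29/33·R3.
R4 ← R4 + 127/11·R3.
R4 ← R4 / (52).
R1 ← R1 − 10/3·R4.
R2 ← R2 + 13/3·R4.
R3 ← R3 − 4·R4.
Reading off the reduced rows gives u = 0, v = -3, w = 3, s = 4.

u = 0, v = -3, w = 3, s = 4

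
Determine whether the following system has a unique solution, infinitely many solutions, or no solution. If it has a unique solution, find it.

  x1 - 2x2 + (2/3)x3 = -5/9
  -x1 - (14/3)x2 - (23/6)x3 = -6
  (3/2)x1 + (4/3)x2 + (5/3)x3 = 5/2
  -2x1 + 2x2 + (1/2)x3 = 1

Row-reduce the augmented matrix:
R2 ← R2 + 1·R1.
R3 ← R3 − 3/2·R1.
R4 ← R4 + 2·R1.
R2 ← R2 / (-20/3).
R1 ← R1 + 2·R2.
R3 ← R3 − 13/3·R2.
R4 ← R4 + 2·R2.
R3 ← R3 / (-167/120).
R1 ← R1 − 97/60·R3.
R2 ← R2 − 19/40·R3.
R4 ← R4 − 167/60·R3.
R4 reduces to 0 = 0, so the extra equation is consistent.
Reading off the reduced rows gives x1 = 1/3, x2 = 2/3, x3 = 2/3.

x1 = 1/3, x2 = 2/3, x3 = 2/3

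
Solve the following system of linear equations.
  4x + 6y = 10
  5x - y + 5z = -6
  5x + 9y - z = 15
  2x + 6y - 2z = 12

no solution

Row-reduce:
R1 ← R1 / (4).
R2 ← R2 − 5·R1.
R3 ← R3 − 5·R1.
R4 ← R4 − 2·R1.
R2 ← R2 / (-17/2).
R1 ← R1 − 3/2·R2.
R3 ← R3 − 3/2·R2.
R4 ← R4 − 3·R2.
R3 ← R3 / (-2/17).
R1 ← R1 − 15/17·R3.
R2 ← R2 + 10/17·R3.
R4 ← R4 + 4/17·R3.
Row 4 reduces to 0 = 2, a contradiction. The system is inconsistent.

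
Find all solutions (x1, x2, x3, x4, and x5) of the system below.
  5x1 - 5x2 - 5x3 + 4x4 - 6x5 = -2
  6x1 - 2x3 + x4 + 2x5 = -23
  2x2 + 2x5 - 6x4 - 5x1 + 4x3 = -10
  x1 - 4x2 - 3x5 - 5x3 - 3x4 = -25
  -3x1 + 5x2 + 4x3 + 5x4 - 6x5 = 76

Row-reduce the augmented matrix:
R1 ← R1 / (5).
R2 ← R2 − 6·R1.
R3 ← R3 + 5·R1.
R4 ← R4 − 1·R1.
R5 ← R5 + 3·R1.
R2 ← R2 / (6).
R1 ← R1 + 1·R2.
R3 ← R3 + 3·R2.
R4 ← R4 + 3·R2.
R5 ← R5 − 2·R2.
R1 ← R1 + 1/3·R3.
R2 ← R2 − 2/3·R3.
R4 ← R4 + 2·R3.
R5 ← R5 + 1/3·R3.
R4 ← R4 / (-27/2).
R1 ← R1 + 17/15·R4.
R2 ← R2 − 59/30·R4.
R3 ← R3 + 39/10·R4.
R5 ← R5 − 221/30·R4.
R5 ← R5 / (-833/81).
R1 ← R1 − 16/81·R5.
R2 ← R2 − 139/81·R5.
R3 ← R3 + 5/9·R5.
R4 ← R4 + 8/27·R5.
Reading off the reduced rows gives x1 = -4, x2 = 5, x3 = -1, x4 = 5, x5 = -3.

x1 = -4, x2 = 5, x3 = -1, x4 = 5, x5 = -3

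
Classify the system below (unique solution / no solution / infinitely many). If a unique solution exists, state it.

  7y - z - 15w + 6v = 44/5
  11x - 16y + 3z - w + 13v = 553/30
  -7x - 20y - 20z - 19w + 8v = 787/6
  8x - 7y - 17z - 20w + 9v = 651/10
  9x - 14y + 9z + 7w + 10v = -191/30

Row-reduce the augmented matrix:
Swap R1 and R2.
R1 ← R1 / (11).
R3 ← R3 + 7·R1.
R4 ← R4 − 8·R1.
R5 ← R5 − 9·R1.
R2 ← R2 / (7).
R1 ← R1 + 16/11·R2.
R3 ← R3 + 332/11·R2.
R4 ← R4 − 51/11·R2.
R5 ← R5 + 10/11·R2.
R3 ← R3 / (-1725/77).
R1 ← R1 − 5/77·R3.
R2 ← R2 + 1/7·R3.
R4 ← R4 + 1426/77·R3.
R5 ← R5 − 494/77·R3.
R4 ← R4 / (1509/25).
R1 ← R1 + 397/115·R4.
R2 ← R2 + 923/575·R4.
R3 ← R3 − 2164/575·R4.
R5 ← R5 + 10508/575·R4.
R5 ← R5 / (33641/104121).
R1 ← R1 − 31751/104121·R5.
R2 ← R2 + 47464/104121·R5.
R3 ← R3 − 59051/104121·R5.
R4 ← R4 + 2945/4527·R5.
Reading off the reduced rows gives x = -2, y = -5/2, z = -9/5, w = -3/2, v = 1/3.

x = -2, y = -5/2, z = -9/5, w = -3/2, v = 1/3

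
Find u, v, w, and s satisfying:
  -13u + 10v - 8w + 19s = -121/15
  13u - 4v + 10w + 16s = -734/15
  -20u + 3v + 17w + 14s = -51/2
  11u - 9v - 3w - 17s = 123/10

Row-reduce the augmented matrix:
R1 ← R1 / (-13).
R2 ← R2 − 13·R1.
R3 ← R3 + 20·R1.
R4 ← R4 − 11·R1.
R2 ← R2 / (6).
R1 ← R1 + 10/13·R2.
R3 ← R3 + 161/13·R2.
R4 ← R4 + 7/13·R2.
R3 ← R3 / (1304/39).
R1 ← R1 − 34/39·R3.
R2 ← R2 − 1/3·R3.
R4 ← R4 + 374/39·R3.
R4 ← R4 / (24215/1304).
R1 ← R1 − 2007/1304·R4.
R2 ← R2 − 13731/2608·R4.
R3 ← R3 − 4447/2608·R4.
Reading off the reduced rows gives u = -1/5, v = 7/3, w = -1/2, s = -2.

u = -1/5, v = 7/3, w = -1/2, s = -2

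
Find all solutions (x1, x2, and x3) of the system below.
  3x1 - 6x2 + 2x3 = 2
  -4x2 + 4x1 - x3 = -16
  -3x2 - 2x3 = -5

Row-reduce the augmented matrix:
R1 ← R1 / (3).
R2 ← R2 − 4·R1.
R2 ← R2 / (4).
R1 ← R1 + 2·R2.
R3 ← R3 + 3·R2.
R3 ← R3 / (-19/4).
R1 ← R1 + 7/6·R3.
R2 ← R2 + 11/12·R3.
Reading off the reduced rows gives x1 = -4, x2 = -1, x3 = 4.

x1 = -4, x2 = -1, x3 = 4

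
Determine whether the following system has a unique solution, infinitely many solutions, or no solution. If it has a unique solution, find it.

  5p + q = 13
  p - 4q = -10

p = 2, q = 3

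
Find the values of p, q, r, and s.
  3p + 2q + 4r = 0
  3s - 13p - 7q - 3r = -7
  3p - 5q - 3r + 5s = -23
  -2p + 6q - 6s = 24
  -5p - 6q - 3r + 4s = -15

Row-reduce the augmented matrix:
R1 ← R1 / (3).
R2 ← R2 + 13·R1.
R3 ← R3 − 3·R1.
R4 ← R4 + 2·R1.
R5 ← R5 + 5·R1.
R2 ← R2 / (5/3).
R1 ← R1 − 2/3·R2.
R3 ← R3 + 7·R2.
R4 ← R4 − 22/3·R2.
R5 ← R5 + 8/3·R2.
R3 ← R3 / (266/5).
R1 ← R1 + 22/5·R3.
R2 ← R2 − 43/5·R3.
R4 ← R4 + 302/5·R3.
R5 ← R5 − 133/5·R3.
R4 ← R4 / (104/133).
R1 ← R1 − 34/133·R4.
R2 ← R2 + 139/133·R4.
R3 ← R3 − 44/133·R4.
R5 reduces to 0 = 0, so the extra equation is consistent.
Reading off the reduced rows gives p = 0, q = -2, r = 1, s = -6.

p = 0, q = -2, r = 1, s = -6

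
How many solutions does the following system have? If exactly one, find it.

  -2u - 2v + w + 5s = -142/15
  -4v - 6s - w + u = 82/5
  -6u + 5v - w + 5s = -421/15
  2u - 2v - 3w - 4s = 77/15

Row-reduce the augmented matrix:
R1 ← R1 / (-2).
R2 ← R2 − 1·R1.
R3 ← R3 + 6·R1.
R4 ← R4 − 2·R1.
R2 ← R2 / (-5).
R1 ← R1 − 1·R2.
R3 ← R3 − 11·R2.
R4 ← R4 + 4·R2.
R3 ← R3 / (-51/10).
R1 ← R1 + 3/5·R3.
R2 ← R2 − 1/10·R3.
R4 ← R4 + 8/5·R3.
R4 ← R4 / (159/17).
R1 ← R1 + 19/17·R4.
R2 ← R2 − 6/17·R4.
R3 ← R3 − 59/17·R4.
Reading off the reduced rows gives u = 7/5, v = -1, w = 3, s = -7/3.

u = 7/5, v = -1, w = 3, s = -7/3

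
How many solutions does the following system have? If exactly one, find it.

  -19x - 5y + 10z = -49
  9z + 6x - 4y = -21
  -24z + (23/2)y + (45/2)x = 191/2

no solution

Row-reduce:
R1 ← R1 / (-19).
R2 ← R2 − 6·R1.
R3 ← R3 − 45/2·R1.
R2 ← R2 / (-106/19).
R1 ← R1 − 5/19·R2.
R3 ← R3 − 106/19·R2.
Row 3 reduces to 0 = 1, a contradiction. The system is inconsistent.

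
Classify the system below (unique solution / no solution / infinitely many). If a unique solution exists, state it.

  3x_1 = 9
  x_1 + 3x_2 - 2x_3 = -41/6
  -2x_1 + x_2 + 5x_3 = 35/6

Row-reduce the augmented matrix:
R1 ← R1 / (3).
R2 ← R2 − 1·R1.
R3 ← R3 + 2·R1.
R2 ← R2 / (3).
R3 ← R3 − 1·R2.
R3 ← R3 / (17/3).
R2 ← R2 + 2/3·R3.
Reading off the reduced rows gives x_1 = 3, x_2 = -3/2, x_3 = 8/3.

x_1 = 3, x_2 = -3/2, x_3 = 8/3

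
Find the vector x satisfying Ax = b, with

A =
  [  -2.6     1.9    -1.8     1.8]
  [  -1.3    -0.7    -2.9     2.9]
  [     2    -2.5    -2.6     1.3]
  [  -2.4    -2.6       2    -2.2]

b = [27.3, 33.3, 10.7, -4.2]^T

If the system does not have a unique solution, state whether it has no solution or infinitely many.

Row-reduce the augmented matrix:
R1 ← R1 / (-13/5).
R2 ← R2 + 13/10·R1.
R3 ← R3 − 2·R1.
R4 ← R4 + 12/5·R1.
R2 ← R2 / (-33/20).
R1 ← R1 + 19/26·R2.
R3 ← R3 + 27/26·R2.
R4 ← R4 + 283/65·R2.
R3 ← R3 / (-1949/715).
R1 ← R1 − 677/429·R3.
R2 ← R2 − 40/33·R3.
R4 ← R4 − 19174/2145·R3.
R4 ← R4 / (-130478/29235).
R1 ← R1 + 8801/11694·R4.
R2 ← R2 + 3380/5847·R4.
R3 ← R3 + 2039/3898·R4.
Reading off the reduced rows gives x_1 = -5, x_2 = -1, x_3 = -5, x_4 = 4.

x_1 = -5, x_2 = -1, x_3 = -5, x_4 = 4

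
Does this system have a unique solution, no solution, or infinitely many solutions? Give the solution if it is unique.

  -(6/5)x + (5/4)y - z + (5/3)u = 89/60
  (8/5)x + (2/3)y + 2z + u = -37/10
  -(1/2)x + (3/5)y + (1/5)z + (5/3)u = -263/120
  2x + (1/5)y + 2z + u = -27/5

x = -3/4, y = 3, z = -1, u = -5/2

Row-reduce the augmented matrix:
R1 ← R1 / (-6/5).
R2 ← R2 − 8/5·R1.
R3 ← R3 + 1/2·R1.
R4 ← R4 − 2·R1.
R2 ← R2 / (7/3).
R1 ← R1 + 25/24·R2.
R3 ← R3 − 19/240·R2.
R4 ← R4 − 137/60·R2.
R3 ← R3 / (499/840).
R1 ← R1 − 95/84·R3.
R2 ← R2 − 2/7·R3.
R4 ← R4 + 67/210·R3.
R4 ← R4 / (8144/7485).
R1 ← R1 + 795/499·R4.
R2 ← R2 − 482/499·R4.
R3 ← R3 − 4349/2994·R4.
Reading off the reduced rows gives x = -3/4, y = 3, z = -1, u = -5/2.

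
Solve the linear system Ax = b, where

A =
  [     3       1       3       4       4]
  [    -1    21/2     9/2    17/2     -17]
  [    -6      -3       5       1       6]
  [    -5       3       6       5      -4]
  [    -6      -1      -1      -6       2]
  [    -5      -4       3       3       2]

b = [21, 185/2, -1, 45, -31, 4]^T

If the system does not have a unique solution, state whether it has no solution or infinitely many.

Row-reduce:
R1 ← R1 / (3).
R2 ← R2 + 1·R1.
R3 ← R3 + 6·R1.
R4 ← R4 + 5·R1.
R5 ← R5 + 6·R1.
R6 ← R6 + 5·R1.
R2 ← R2 / (65/6).
R1 ← R1 − 1/3·R2.
R3 ← R3 + 1·R2.
R4 ← R4 − 14/3·R2.
R5 ← R5 − 1·R2.
R6 ← R6 + 7/3·R2.
R3 ← R3 / (748/65).
R1 ← R1 − 54/65·R3.
R2 ← R2 − 33/65·R3.
R4 ← R4 − 561/65·R3.
R5 ← R5 − 292/65·R3.
R6 ← R6 − 597/65·R3.
Swap R4 and R5.
R4 ← R4 / (-519/187).
R1 ← R1 − 59/187·R4.
R2 ← R2 − 8/17·R4.
R3 ← R3 − 161/187·R4.
R6 ← R6 − 725/187·R4.
Swap R5 and R6.
R5 ← R5 / (764/173).
R1 ← R1 − 286/173·R5.
R2 ← R2 + 154/173·R5.
R3 ← R3 − 540/173·R5.
R4 ← R4 + 408/173·R5.
Row 6 reduces to 0 = -1/2, a contradiction. The system is inconsistent.

no solution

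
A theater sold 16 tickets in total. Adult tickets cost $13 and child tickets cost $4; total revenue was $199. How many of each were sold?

Let a = adult tickets, c = child tickets.
  a + c = 16
  13a + 4c = 199
Row-reduce the augmented matrix:
R2 ← R2 − 13·R1.
R2 ← R2 / (-9).
R1 ← R1 − 1·R2.
Reading off the reduced rows gives a = 15, c = 1.

adult tickets: 15, child tickets: 1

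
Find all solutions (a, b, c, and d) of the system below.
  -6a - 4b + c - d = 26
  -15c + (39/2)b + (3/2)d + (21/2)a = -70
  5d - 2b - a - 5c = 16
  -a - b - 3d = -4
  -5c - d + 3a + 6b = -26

no solution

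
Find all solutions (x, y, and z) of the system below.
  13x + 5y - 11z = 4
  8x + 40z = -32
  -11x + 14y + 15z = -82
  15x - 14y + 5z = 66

Row-reduce the augmented matrix:
R1 ← R1 / (13).
R2 ← R2 − 8·R1.
R3 ← R3 + 11·R1.
R4 ← R4 − 15·R1.
R2 ← R2 / (-40/13).
R1 ← R1 − 5/13·R2.
R3 ← R3 − 237/13·R2.
R4 ← R4 + 257/13·R2.
R3 ← R3 / (1414/5).
R1 ← R1 − 5·R3.
R2 ← R2 + 76/5·R3.
R4 ← R4 + 1414/5·R3.
R4 reduces to 0 = 0, so the extra equation is consistent.
Reading off the reduced rows gives x = 1, y = -4, z = -1.

x = 1, y = -4, z = -1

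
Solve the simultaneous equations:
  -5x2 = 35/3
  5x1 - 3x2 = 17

Row-reduce the augmented matrix:
Swap R1 and R2.
R1 ← R1 / (5).
R2 ← R2 / (-5).
R1 ← R1 + 3/5·R2.
Reading off the reduced rows gives x1 = 2, x2 = -7/3.

x1 = 2, x2 = -7/3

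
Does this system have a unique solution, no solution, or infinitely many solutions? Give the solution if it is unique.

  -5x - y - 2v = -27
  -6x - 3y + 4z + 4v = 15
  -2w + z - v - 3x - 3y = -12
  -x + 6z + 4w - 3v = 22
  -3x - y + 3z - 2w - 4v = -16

x = 4, y = -1, z = 5, w = 2, v = 4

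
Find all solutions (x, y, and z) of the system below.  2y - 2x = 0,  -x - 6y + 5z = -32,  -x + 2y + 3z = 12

x = 6, y = 6, z = 2

Row-reduce the augmented matrix:
R1 ← R1 / (-2).
R2 ← R2 + 1·R1.
R3 ← R3 + 1·R1.
R2 ← R2 / (-7).
R1 ← R1 + 1·R2.
R3 ← R3 − 1·R2.
R3 ← R3 / (26/7).
R1 ← R1 + 5/7·R3.
R2 ← R2 + 5/7·R3.
Reading off the reduced rows gives x = 6, y = 6, z = 2.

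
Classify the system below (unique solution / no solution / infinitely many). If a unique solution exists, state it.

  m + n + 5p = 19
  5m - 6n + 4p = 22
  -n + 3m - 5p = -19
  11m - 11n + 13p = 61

no solution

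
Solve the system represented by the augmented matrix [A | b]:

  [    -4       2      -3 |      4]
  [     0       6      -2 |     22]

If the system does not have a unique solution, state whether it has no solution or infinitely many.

infinitely many solutions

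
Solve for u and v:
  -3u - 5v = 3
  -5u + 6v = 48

Row-reduce the augmented matrix:
R1 ← R1 / (-3).
R2 ← R2 + 5·R1.
R2 ← R2 / (43/3).
R1 ← R1 − 5/3·R2.
Reading off the reduced rows gives u = -6, v = 3.

u = -6, v = 3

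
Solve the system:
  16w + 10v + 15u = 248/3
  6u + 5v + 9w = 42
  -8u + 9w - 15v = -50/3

Row-reduce the augmented matrix:
R1 ← R1 / (15).
R2 ← R2 − 6·R1.
R3 ← R3 + 8·R1.
R1 ← R1 − 2/3·R2.
R3 ← R3 + 29/3·R2.
R3 ← R3 / (128/3).
R1 ← R1 + 2/3·R3.
R2 ← R2 − 13/5·R3.
Reading off the reduced rows gives u = 4/3, v = 2, w = 8/3.

u = 4/3, v = 2, w = 8/3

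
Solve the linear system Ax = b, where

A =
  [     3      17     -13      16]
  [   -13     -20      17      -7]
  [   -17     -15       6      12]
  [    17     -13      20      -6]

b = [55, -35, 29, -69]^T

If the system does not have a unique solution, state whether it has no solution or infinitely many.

Row-reduce the augmented matrix:
R1 ← R1 / (3).
R2 ← R2 + 13·R1.
R3 ← R3 + 17·R1.
R4 ← R4 − 17·R1.
R2 ← R2 / (161/3).
R1 ← R1 − 17/3·R2.
R3 ← R3 − 244/3·R2.
R4 ← R4 + 328/3·R2.
R3 ← R3 / (-1297/161).
R1 ← R1 + 29/161·R3.
R2 ← R2 + 118/161·R3.
R4 ← R4 − 2179/161·R3.
R4 ← R4 / (57194/1297).
R1 ← R1 + 1857/1297·R4.
R2 ← R2 − 539/1297·R4.
R3 ← R3 + 1320/1297·R4.
Reading off the reduced rows gives x_1 = -1, x_2 = 0, x_3 = -2, x_4 = 2.

x_1 = -1, x_2 = 0, x_3 = -2, x_4 = 2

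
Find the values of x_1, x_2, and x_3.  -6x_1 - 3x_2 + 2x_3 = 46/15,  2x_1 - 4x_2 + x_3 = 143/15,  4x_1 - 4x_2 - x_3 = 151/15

x_1 = 3/5, x_2 = -2, x_3 = 1/3

Row-reduce the augmented matrix:
R1 ← R1 / (-6).
R2 ← R2 − 2·R1.
R3 ← R3 − 4·R1.
R2 ← R2 / (-5).
R1 ← R1 − 1/2·R2.
R3 ← R3 + 6·R2.
R3 ← R3 / (-5/3).
R1 ← R1 + 1/6·R3.
R2 ← R2 + 1/3·R3.
Reading off the reduced rows gives x_1 = 3/5, x_2 = -2, x_3 = 1/3.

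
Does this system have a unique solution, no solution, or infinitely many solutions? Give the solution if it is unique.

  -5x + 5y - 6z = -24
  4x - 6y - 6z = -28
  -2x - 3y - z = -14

Row-reduce the augmented matrix:
R1 ← R1 / (-5).
R2 ← R2 − 4·R1.
R3 ← R3 + 2·R1.
R2 ← R2 / (-2).
R1 ← R1 + 1·R2.
R3 ← R3 + 5·R2.
R3 ← R3 / (142/5).
R1 ← R1 − 33/5·R3.
R2 ← R2 − 27/5·R3.
Reading off the reduced rows gives x = 2, y = 2, z = 4.

x = 2, y = 2, z = 4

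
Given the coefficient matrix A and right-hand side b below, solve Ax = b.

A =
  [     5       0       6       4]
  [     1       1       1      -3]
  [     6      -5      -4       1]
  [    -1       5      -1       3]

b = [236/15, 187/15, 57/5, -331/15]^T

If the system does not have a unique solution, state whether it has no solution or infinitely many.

Row-reduce the augmented matrix:
R1 ← R1 / (5).
R2 ← R2 − 1·R1.
R3 ← R3 − 6·R1.
R4 ← R4 + 1·R1.
R3 ← R3 + 5·R2.
R4 ← R4 − 5·R2.
R3 ← R3 / (-61/5).
R1 ← R1 − 6/5·R3.
R2 ← R2 + 1/5·R3.
R4 ← R4 − 6/5·R3.
R4 ← R4 / (1254/61).
R1 ← R1 + 88/61·R4.
R2 ← R2 + 209/61·R4.
R3 ← R3 − 114/61·R4.
Reading off the reduced rows gives x_1 = 8/3, x_2 = -8/5, x_3 = 12/5, x_4 = -3.

x_1 = 8/3, x_2 = -8/5, x_3 = 12/5, x_4 = -3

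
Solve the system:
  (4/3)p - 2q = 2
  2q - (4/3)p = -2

infinitely many solutions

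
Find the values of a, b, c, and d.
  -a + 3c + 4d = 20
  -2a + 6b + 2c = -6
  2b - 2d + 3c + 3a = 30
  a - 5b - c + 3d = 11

a = 6, b = -1, c = 6, d = 2

Row-reduce the augmented matrix:
R1 ← R1 / (-1).
R2 ← R2 + 2·R1.
R3 ← R3 − 3·R1.
R4 ← R4 − 1·R1.
R2 ← R2 / (6).
R3 ← R3 − 2·R2.
R4 ← R4 + 5·R2.
R3 ← R3 / (40/3).
R1 ← R1 + 3·R3.
R2 ← R2 + 2/3·R3.
R4 ← R4 + 4/3·R3.
R4 ← R4 / (8/5).
R1 ← R1 + 23/20·R4.
R2 ← R2 + 7/10·R4.
R3 ← R3 − 19/20·R4.
Reading off the reduced rows gives a = 6, b = -1, c = 6, d = 2.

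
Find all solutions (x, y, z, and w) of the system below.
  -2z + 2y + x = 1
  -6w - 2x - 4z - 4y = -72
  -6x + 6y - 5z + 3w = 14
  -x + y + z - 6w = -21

Row-reduce the augmented matrix:
R2 ← R2 + 2·R1.
R3 ← R3 + 6·R1.
R4 ← R4 + 1·R1.
Swap R2 and R3.
R2 ← R2 / (18).
R1 ← R1 − 2·R2.
R4 ← R4 − 3·R2.
R3 ← R3 / (-8).
R1 ← R1 + 1/9·R3.
R2 ← R2 + 17/18·R3.
R4 ← R4 − 11/6·R3.
R4 ← R4 / (-63/8).
R1 ← R1 + 1/4·R4.
R2 ← R2 − 7/8·R4.
R3 ← R3 − 3/4·R4.
Reading off the reduced rows gives x = 1, y = 5, z = 5, w = 5.

x = 1, y = 5, z = 5, w = 5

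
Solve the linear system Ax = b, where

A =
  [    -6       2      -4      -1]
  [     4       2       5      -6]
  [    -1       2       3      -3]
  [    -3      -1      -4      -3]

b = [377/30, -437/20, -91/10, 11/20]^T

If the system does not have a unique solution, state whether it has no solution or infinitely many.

Row-reduce the augmented matrix:
R1 ← R1 / (-6).
R2 ← R2 − 4·R1.
R3 ← R3 + 1·R1.
R4 ← R4 + 3·R1.
R2 ← R2 / (10/3).
R1 ← R1 + 1/3·R2.
R3 ← R3 − 5/3·R2.
R4 ← R4 + 2·R2.
R3 ← R3 / (5/2).
R1 ← R1 − 9/10·R3.
R2 ← R2 − 7/10·R3.
R4 ← R4 + 3/5·R3.
R4 ← R4 / (-319/50).
R1 ← R1 + 17/25·R4.
R2 ← R2 + 107/50·R4.
R3 ← R3 − 1/5·R4.
Reading off the reduced rows gives x_1 = -1/4, x_2 = 11/5, x_3 = -9/4, x_4 = 7/3.

x_1 = -1/4, x_2 = 11/5, x_3 = -9/4, x_4 = 7/3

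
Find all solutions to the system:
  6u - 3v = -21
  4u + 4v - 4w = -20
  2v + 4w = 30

Row-reduce the augmented matrix:
R1 ← R1 / (6).
R2 ← R2 − 4·R1.
R2 ← R2 / (6).
R1 ← R1 + 1/2·R2.
R3 ← R3 − 2·R2.
R3 ← R3 / (16/3).
R1 ← R1 + 1/3·R3.
R2 ← R2 + 2/3·R3.
Reading off the reduced rows gives u = -2, v = 3, w = 6.

u = -2, v = 3, w = 6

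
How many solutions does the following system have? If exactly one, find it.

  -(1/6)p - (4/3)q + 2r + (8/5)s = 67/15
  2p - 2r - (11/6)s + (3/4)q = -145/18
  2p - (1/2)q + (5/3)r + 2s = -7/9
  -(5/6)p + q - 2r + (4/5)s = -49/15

Row-reduce the augmented matrix:
R1 ← R1 / (-1/6).
R2 ← R2 − 2·R1.
R3 ← R3 − 2·R1.
R4 ← R4 + 5/6·R1.
R2 ← R2 / (-61/4).
R1 ← R1 − 8·R2.
R3 ← R3 + 33/2·R2.
R4 ← R4 − 23/3·R2.
R3 ← R3 / (341/183).
R1 ← R1 + 28/61·R3.
R2 ← R2 + 88/61·R3.
R4 ← R4 + 172/183·R3.
R4 ← R4 / (42142/15345).
R1 ← R1 − 532/5115·R4.
R2 ← R2 − 338/465·R4.
R3 ← R3 − 441/341·R4.
Reading off the reduced rows gives p = -2, q = 0, r = 7/3, s = -1/3.

p = -2, q = 0, r = 7/3, s = -1/3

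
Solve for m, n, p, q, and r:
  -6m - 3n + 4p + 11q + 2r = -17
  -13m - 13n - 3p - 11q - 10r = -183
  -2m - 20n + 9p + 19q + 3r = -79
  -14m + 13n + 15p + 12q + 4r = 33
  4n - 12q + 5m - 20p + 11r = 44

Row-reduce the augmented matrix:
R1 ← R1 / (-6).
R2 ← R2 + 13·R1.
R3 ← R3 + 2·R1.
R4 ← R4 + 14·R1.
R5 ← R5 − 5·R1.
R2 ← R2 / (-13/2).
R1 ← R1 − 1/2·R2.
R3 ← R3 + 19·R2.
R4 ← R4 − 20·R2.
R5 ← R5 − 3/2·R2.
R3 ← R3 / (543/13).
R1 ← R1 + 61/39·R3.
R2 ← R2 − 70/39·R3.
R4 ← R4 + 393/13·R3.
R5 ← R5 + 755/39·R3.
R4 ← R4 / (-6526/181).
R1 ← R1 + 205/1629·R4.
R2 ← R2 − 529/1629·R4.
R3 ← R3 − 1523/543·R4.
R5 ← R5 − 70741/1629·R4.
R5 ← R5 / (851291/58734).
R1 ← R1 − 15559/58734·R5.
R2 ← R2 − 11135/58734·R5.
R3 ← R3 − 1303/19578·R5.
R4 ← R4 − 2309/6526·R5.
Reading off the reduced rows gives m = 5, n = 6, p = -1, q = 3, r = 1.

m = 5, n = 6, p = -1, q = 3, r = 1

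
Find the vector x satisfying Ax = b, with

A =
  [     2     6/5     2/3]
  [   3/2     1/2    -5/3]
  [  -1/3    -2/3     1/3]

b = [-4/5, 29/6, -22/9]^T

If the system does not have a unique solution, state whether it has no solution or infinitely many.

Row-reduce the augmented matrix:
R1 ← R1 / (2).
R2 ← R2 − 3/2·R1.
R3 ← R3 + 1/3·R1.
R2 ← R2 / (-2/5).
R1 ← R1 − 3/5·R2.
R3 ← R3 + 7/15·R2.
R3 ← R3 / (107/36).
R1 ← R1 + 35/12·R3.
R2 ← R2 − 65/12·R3.
Reading off the reduced rows gives x_1 = -1, x_2 = 8/3, x_3 = -3.

x_1 = -1, x_2 = 8/3, x_3 = -3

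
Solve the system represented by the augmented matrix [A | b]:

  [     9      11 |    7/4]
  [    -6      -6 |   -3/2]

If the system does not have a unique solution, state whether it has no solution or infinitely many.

Row-reduce the augmented matrix:
R1 ← R1 / (9).
R2 ← R2 + 6·R1.
R2 ← R2 / (4/3).
R1 ← R1 − 11/9·R2.
Reading off the reduced rows gives x_1 = 1/2, x_2 = -1/4.

x_1 = 1/2, x_2 = -1/4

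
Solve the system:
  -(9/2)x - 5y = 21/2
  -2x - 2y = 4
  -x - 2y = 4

no solution

Row-reduce:
R1 ← R1 / (-9/2).
R2 ← R2 + 2·R1.
R3 ← R3 + 1·R1.
R2 ← R2 / (2/9).
R1 ← R1 − 10/9·R2.
R3 ← R3 + 8/9·R2.
Row 3 reduces to 0 = -1, a contradiction. The system is inconsistent.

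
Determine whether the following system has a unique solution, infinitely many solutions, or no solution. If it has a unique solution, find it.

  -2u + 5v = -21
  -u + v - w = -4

infinitely many solutions

Row-reduce:
R1 ← R1 / (-2).
R2 ← R2 + 1·R1.
R2 ← R2 / (-3/2).
R1 ← R1 + 5/2·R2.
Rank is 2 with 3 unknowns, leaving w free.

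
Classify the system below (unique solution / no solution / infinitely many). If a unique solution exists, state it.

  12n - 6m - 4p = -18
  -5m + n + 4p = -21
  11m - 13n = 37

no solution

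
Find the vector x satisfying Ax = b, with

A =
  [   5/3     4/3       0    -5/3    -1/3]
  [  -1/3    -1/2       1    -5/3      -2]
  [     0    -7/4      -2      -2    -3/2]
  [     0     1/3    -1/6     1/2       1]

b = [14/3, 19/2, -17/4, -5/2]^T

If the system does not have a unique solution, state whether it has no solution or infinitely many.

infinitely many solutions

Row-reduce:
R1 ← R1 / (5/3).
R2 ← R2 + 1/3·R1.
R2 ← R2 / (-7/30).
R1 ← R1 − 4/5·R2.
R3 ← R3 + 7/4·R2.
R4 ← R4 − 1/3·R2.
R3 ← R3 / (-19/2).
R1 ← R1 − 24/7·R3.
R2 ← R2 + 30/7·R3.
R4 ← R4 − 53/42·R3.
R4 ← R4 / (-503/798).
R1 ← R1 + 421/133·R4.
R2 ← R2 − 360/133·R4.
R3 ← R3 + 26/19·R4.
Rank is 4 with 5 unknowns, leaving x_5 free.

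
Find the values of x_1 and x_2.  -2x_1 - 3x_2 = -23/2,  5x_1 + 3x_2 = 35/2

Row-reduce the augmented matrix:
R1 ← R1 / (-2).
R2 ← R2 − 5·R1.
R2 ← R2 / (-9/2).
R1 ← R1 − 3/2·R2.
Reading off the reduced rows gives x_1 = 2, x_2 = 5/2.

x_1 = 2, x_2 = 5/2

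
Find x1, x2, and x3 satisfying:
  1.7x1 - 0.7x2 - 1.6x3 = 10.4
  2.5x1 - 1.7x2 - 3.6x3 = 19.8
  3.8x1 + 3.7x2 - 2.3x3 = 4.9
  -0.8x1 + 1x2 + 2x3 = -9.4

x1 = 3, x2 = -3, x3 = -2

Row-reduce the augmented matrix:
R1 ← R1 / (17/10).
R2 ← R2 − 5/2·R1.
R3 ← R3 − 19/5·R1.
R4 ← R4 + 4/5·R1.
R2 ← R2 / (-57/85).
R1 ← R1 + 7/17·R2.
R3 ← R3 − 179/34·R2.
R4 ← R4 − 57/85·R2.
R3 ← R3 / (-4853/570).
R1 ← R1 + 10/57·R3.
R2 ← R2 − 106/57·R3.
R4 reduces to 0 = 0, so the extra equation is consistent.
Reading off the reduced rows gives x1 = 3, x2 = -3, x3 = -2.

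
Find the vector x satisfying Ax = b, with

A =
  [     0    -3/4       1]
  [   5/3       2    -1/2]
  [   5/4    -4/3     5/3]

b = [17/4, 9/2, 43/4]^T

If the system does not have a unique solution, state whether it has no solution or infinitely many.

x_1 = 3, x_2 = 1, x_3 = 5

Row-reduce the augmented matrix:
Swap R1 and R2.
R1 ← R1 / (5/3).
R3 ← R3 − 5/4·R1.
R2 ← R2 / (-3/4).
R1 ← R1 − 6/5·R2.
R3 ← R3 + 17/6·R2.
R3 ← R3 / (-125/72).
R1 ← R1 − 13/10·R3.
R2 ← R2 + 4/3·R3.
Reading off the reduced rows gives x_1 = 3, x_2 = 1, x_3 = 5.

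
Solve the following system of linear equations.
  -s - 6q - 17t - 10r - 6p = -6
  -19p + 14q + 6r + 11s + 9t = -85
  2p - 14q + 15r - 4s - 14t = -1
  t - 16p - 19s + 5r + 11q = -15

infinitely many solutions

Row-reduce:
R1 ← R1 / (-6).
R2 ← R2 + 19·R1.
R3 ← R3 − 2·R1.
R4 ← R4 + 16·R1.
R2 ← R2 / (33).
R1 ← R1 − 1·R2.
R3 ← R3 + 16·R2.
R4 ← R4 − 27·R2.
R3 ← R3 / (2963/99).
R1 ← R1 − 52/99·R3.
R2 ← R2 − 113/99·R3.
R4 ← R4 − 28/33·R3.
R4 ← R4 / (-165905/5926).
R1 ← R1 + 910/2963·R4.
R2 ← R2 − 1971/5926·R4.
R3 ← R3 − 251/2963·R4.
Rank is 4 with 5 unknowns, leaving t free.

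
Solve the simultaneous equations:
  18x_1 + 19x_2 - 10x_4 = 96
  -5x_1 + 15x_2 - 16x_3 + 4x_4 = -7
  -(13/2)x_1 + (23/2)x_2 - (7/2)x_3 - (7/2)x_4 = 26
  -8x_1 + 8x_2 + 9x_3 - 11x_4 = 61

Row-reduce:
R1 ← R1 / (18).
R2 ← R2 + 5·R1.
R3 ← R3 + 13/2·R1.
R4 ← R4 + 8·R1.
R2 ← R2 / (365/18).
R1 ← R1 − 19/18·R2.
R3 ← R3 − 661/36·R2.
R4 ← R4 − 148/9·R2.
R3 ← R3 / (8021/730).
R1 ← R1 − 304/365·R3.
R2 ← R2 + 288/365·R3.
R4 ← R4 − 8021/365·R3.
Row 4 reduces to 0 = 2, a contradiction. The system is inconsistent.

no solution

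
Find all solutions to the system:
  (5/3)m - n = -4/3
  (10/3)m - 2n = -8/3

Row-reduce:
R1 ← R1 / (5/3).
R2 ← R2 − 10/3·R1.
Rank is 1 with 2 unknowns, leaving n free.

infinitely many solutions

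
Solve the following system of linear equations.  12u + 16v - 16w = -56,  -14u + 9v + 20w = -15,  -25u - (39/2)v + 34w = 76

no solution

Row-reduce:
R1 ← R1 / (12).
R2 ← R2 + 14·R1.
R3 ← R3 + 25·R1.
R2 ← R2 / (83/3).
R1 ← R1 − 4/3·R2.
R3 ← R3 − 83/6·R2.
Row 3 reduces to 0 = -1/2, a contradiction. The system is inconsistent.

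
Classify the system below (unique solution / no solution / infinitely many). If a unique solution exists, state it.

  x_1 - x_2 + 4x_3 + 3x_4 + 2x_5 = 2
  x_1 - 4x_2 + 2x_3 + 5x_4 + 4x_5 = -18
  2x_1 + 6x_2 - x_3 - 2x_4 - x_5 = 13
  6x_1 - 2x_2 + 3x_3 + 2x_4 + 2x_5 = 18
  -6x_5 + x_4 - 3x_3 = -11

Row-reduce the augmented matrix:
R2 ← R2 − 1·R1.
R3 ← R3 − 2·R1.
R4 ← R4 − 6·R1.
R2 ← R2 / (-3).
R1 ← R1 + 1·R2.
R3 ← R3 − 8·R2.
R4 ← R4 − 4·R2.
R3 ← R3 / (-43/3).
R1 ← R1 − 14/3·R3.
R2 ← R2 − 2/3·R3.
R4 ← R4 + 71/3·R3.
R5 ← R5 + 3·R3.
R4 ← R4 / (-384/43).
R1 ← R1 − 63/43·R4.
R2 ← R2 + 34/43·R4.
R3 ← R3 − 8/43·R4.
R5 ← R5 − 67/43·R4.
R5 ← R5 / (-953/128).
R1 ← R1 − 19/128·R5.
R2 ← R2 − 3/64·R5.
R3 ← R3 + 3/16·R5.
R4 ← R4 − 113/128·R5.
Reading off the reduced rows gives x_1 = 3, x_2 = 0, x_3 = 4, x_4 = -5, x_5 = -1.

x_1 = 3, x_2 = 0, x_3 = 4, x_4 = -5, x_5 = -1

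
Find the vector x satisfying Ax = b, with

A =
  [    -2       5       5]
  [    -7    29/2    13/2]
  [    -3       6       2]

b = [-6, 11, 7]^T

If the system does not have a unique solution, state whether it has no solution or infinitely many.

infinitely many solutions

Row-reduce:
R1 ← R1 / (-2).
R2 ← R2 + 7·R1.
R3 ← R3 + 3·R1.
R2 ← R2 / (-3).
R1 ← R1 + 5/2·R2.
R3 ← R3 + 3/2·R2.
Rank is 2 with 3 unknowns, leaving x_3 free.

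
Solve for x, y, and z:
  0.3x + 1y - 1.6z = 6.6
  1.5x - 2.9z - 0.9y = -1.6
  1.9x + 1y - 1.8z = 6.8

Row-reduce the augmented matrix:
R1 ← R1 / (3/10).
R2 ← R2 − 3/2·R1.
R3 ← R3 − 19/10·R1.
R2 ← R2 / (-59/10).
R1 ← R1 − 10/3·R2.
R3 ← R3 + 16/3·R2.
R3 ← R3 / (659/177).
R1 ← R1 + 434/177·R3.
R2 ← R2 + 51/59·R3.
Reading off the reduced rows gives x = 0, y = 5, z = -1.

x = 0, y = 5, z = -1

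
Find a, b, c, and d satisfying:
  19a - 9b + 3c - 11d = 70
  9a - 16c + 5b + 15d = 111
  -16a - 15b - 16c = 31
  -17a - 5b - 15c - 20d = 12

a = 4, b = -1, c = -5, d = 0

Row-reduce the augmented matrix:
R1 ← R1 / (19).
R2 ← R2 − 9·R1.
R3 ← R3 + 16·R1.
R4 ← R4 + 17·R1.
R2 ← R2 / (176/19).
R1 ← R1 + 9/19·R2.
R3 ← R3 + 429/19·R2.
R4 ← R4 + 248/19·R2.
R3 ← R3 / (-895/16).
R1 ← R1 + 129/176·R3.
R2 ← R2 + 331/176·R3.
R4 ← R4 + 811/22·R3.
R4 ← R4 / (-54589/1969).
R1 ← R1 + 137/1969·R4.
R2 ← R2 − 1648/1969·R4.
R3 ← R3 + 128/179·R4.
Reading off the reduced rows gives a = 4, b = -1, c = -5, d = 0.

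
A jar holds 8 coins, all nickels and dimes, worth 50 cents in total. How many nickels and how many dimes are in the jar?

nickels: 6, dimes: 2

Let n = nickels, d = dimes.
  d + n = 8
  5n + 10d = 50
From equation 1: n = 8 − d.
Substitute into equation 2 and solve: d = 2.
Then n = 6.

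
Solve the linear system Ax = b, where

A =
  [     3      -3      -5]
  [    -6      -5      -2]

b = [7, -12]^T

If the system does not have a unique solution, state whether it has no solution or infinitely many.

infinitely many solutions

Row-reduce:
R1 ← R1 / (3).
R2 ← R2 + 6·R1.
R2 ← R2 / (-11).
R1 ← R1 + 1·R2.
Rank is 2 with 3 unknowns, leaving x_3 free.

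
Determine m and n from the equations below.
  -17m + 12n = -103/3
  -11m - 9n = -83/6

m = 5/3, n = -1/2

Row-reduce the augmented matrix:
R1 ← R1 / (-17).
R2 ← R2 + 11·R1.
R2 ← R2 / (-285/17).
R1 ← R1 + 12/17·R2.
Reading off the reduced rows gives m = 5/3, n = -1/2.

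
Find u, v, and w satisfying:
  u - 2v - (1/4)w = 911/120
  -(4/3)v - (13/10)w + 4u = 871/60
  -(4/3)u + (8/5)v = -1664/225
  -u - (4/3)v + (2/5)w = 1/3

u = 8/3, v = -12/5, w = -1/2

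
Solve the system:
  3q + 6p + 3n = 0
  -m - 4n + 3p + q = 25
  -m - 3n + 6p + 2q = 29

infinitely many solutions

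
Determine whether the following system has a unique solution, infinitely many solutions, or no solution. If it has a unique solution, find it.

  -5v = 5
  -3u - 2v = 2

Row-reduce the augmented matrix:
Swap R1 and R2.
R1 ← R1 / (-3).
R2 ← R2 / (-5).
R1 ← R1 − 2/3·R2.
Reading off the reduced rows gives u = 0, v = -1.

u = 0, v = -1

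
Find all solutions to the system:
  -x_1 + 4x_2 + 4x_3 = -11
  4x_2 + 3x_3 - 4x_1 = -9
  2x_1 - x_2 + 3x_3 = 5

Row-reduce the augmented matrix:
R1 ← R1 / (-1).
R2 ← R2 + 4·R1.
R3 ← R3 − 2·R1.
R2 ← R2 / (-12).
R1 ← R1 + 4·R2.
R3 ← R3 − 7·R2.
R3 ← R3 / (41/12).
R1 ← R1 − 1/3·R3.
R2 ← R2 − 13/12·R3.
Reading off the reduced rows gives x_1 = -1, x_2 = -4, x_3 = 1.

x_1 = -1, x_2 = -4, x_3 = 1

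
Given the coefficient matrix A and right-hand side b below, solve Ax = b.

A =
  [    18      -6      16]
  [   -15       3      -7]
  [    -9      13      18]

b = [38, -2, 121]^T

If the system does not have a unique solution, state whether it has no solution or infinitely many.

x_1 = -2, x_2 = 1, x_3 = 5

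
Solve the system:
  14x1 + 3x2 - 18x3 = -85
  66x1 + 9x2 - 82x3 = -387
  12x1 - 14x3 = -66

Row-reduce:
R1 ← R1 / (14).
R2 ← R2 − 66·R1.
R3 ← R3 − 12·R1.
R2 ← R2 / (-36/7).
R1 ← R1 − 3/14·R2.
R3 ← R3 + 18/7·R2.
Rank is 2 with 3 unknowns, leaving x3 free.

infinitely many solutions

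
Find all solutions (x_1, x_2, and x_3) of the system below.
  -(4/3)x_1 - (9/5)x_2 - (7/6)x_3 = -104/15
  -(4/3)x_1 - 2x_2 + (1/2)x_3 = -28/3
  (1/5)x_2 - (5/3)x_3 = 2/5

no solution

Row-reduce:
R1 ← R1 / (-4/3).
R2 ← R2 + 4/3·R1.
R2 ← R2 / (-1/5).
R1 ← R1 − 27/20·R2.
R3 ← R3 − 1/5·R2.
Row 3 reduces to 0 = -2, a contradiction. The system is inconsistent.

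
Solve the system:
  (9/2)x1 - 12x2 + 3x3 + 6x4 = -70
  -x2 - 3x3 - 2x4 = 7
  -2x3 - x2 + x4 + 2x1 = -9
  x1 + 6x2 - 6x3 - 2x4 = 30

Row-reduce:
R1 ← R1 / (9/2).
R3 ← R3 − 2·R1.
R4 ← R4 − 1·R1.
R2 ← R2 / (-1).
R1 ← R1 + 8/3·R2.
R3 ← R3 − 13/3·R2.
R4 ← R4 − 26/3·R2.
R3 ← R3 / (-49/3).
R1 ← R1 − 26/3·R3.
R2 ← R2 − 3·R3.
R4 ← R4 + 98/3·R3.
Row 4 reduces to 0 = 4/3, a contradiction. The system is inconsistent.

no solution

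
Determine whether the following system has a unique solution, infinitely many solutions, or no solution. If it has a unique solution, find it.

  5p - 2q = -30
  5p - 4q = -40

p = -4, q = 5

Row-reduce the augmented matrix:
R1 ← R1 / (5).
R2 ← R2 − 5·R1.
R2 ← R2 / (-2).
R1 ← R1 + 2/5·R2.
Reading off the reduced rows gives p = -4, q = 5.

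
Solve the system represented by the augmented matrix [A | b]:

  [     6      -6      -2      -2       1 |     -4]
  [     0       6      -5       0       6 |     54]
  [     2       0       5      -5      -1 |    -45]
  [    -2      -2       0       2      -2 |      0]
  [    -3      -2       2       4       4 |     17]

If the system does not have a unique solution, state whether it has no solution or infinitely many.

Row-reduce the augmented matrix:
R1 ← R1 / (6).
R3 ← R3 − 2·R1.
R4 ← R4 + 2·R1.
R5 ← R5 + 3·R1.
R2 ← R2 / (6).
R1 ← R1 + 1·R2.
R3 ← R3 − 2·R2.
R4 ← R4 + 4·R2.
R5 ← R5 + 5·R2.
R3 ← R3 / (22/3).
R1 ← R1 + 7/6·R3.
R2 ← R2 + 5/6·R3.
R4 ← R4 + 4·R3.
R5 ← R5 + 19/6·R3.
R4 ← R4 / (-34/33).
R1 ← R1 + 45/44·R4.
R2 ← R2 + 65/132·R4.
R3 ← R3 + 13/22·R4.
R5 ← R5 − 149/132·R4.
R5 ← R5 / (69/8).
R1 ← R1 − 1/8·R5.
R2 ← R2 − 3/8·R5.
R3 ← R3 + 3/4·R5.
R4 ← R4 + 1/2·R5.
Reading off the reduced rows gives x_1 = -3, x_2 = 0, x_3 = -6, x_4 = 1, x_5 = 4.

x_1 = -3, x_2 = 0, x_3 = -6, x_4 = 1, x_5 = 4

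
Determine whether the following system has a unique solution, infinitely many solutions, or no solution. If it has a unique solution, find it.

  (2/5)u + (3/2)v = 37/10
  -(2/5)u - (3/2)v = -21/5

Row-reduce:
R1 ← R1 / (2/5).
R2 ← R2 + 2/5·R1.
Row 2 reduces to 0 = -1/2, a contradiction. The system is inconsistent.

no solution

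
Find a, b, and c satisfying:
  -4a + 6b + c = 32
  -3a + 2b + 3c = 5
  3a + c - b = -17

a = -3, b = 4, c = -4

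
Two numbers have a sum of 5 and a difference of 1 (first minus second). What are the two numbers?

Let x = first number, y = second number.
  x + y = 5
  -y + x = 1
From equation 1: x = 5 − y.
Substitute into equation 2 and solve: y = 2.
Then x = 3.

first number: 3, second number: 2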